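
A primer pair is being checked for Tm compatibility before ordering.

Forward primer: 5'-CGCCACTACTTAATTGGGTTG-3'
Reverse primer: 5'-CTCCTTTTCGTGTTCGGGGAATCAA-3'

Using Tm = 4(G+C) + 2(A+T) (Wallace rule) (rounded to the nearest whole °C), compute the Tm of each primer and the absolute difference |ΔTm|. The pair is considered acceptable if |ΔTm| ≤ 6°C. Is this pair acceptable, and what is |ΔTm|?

Forward: A=4 T=7 G=5 C=5 → Tm = 2·11 + 4·10 = 62°C.
Reverse: A=4 T=9 G=6 C=6 → Tm = 2·13 + 4·12 = 74°C.
|ΔTm| = |62 − 74| = 12°C, > 6°C.

|ΔTm| = 12°C; the pair is not acceptable.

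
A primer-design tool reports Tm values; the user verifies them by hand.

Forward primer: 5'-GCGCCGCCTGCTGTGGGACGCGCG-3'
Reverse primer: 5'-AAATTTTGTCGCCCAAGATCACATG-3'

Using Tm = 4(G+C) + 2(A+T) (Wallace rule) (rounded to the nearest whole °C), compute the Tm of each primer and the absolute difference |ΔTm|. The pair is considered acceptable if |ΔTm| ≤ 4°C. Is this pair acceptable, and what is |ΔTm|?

|ΔTm| = 18°C; the pair is not acceptable.

Forward: A=1 T=3 G=11 C=9 → Tm = 2·4 + 4·20 = 88°C.
Reverse: A=8 T=7 G=4 C=6 → Tm = 2·15 + 4·10 = 70°C.
|ΔTm| = |88 − 70| = 18°C, > 4°C.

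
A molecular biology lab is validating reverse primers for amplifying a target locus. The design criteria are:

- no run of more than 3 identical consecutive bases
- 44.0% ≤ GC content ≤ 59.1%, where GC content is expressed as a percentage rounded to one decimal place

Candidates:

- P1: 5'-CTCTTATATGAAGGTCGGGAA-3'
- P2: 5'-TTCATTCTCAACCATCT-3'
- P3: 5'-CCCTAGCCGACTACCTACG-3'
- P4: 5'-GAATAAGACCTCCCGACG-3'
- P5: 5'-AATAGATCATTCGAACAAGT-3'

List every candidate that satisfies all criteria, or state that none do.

P4 only.

P1 (21 nt, A=6 T=6 G=6 C=3): longest run = 3 ✓; GC 9/21 = 42.9%, outside 44.0–59.1% ✗ — fails.
P2 (17 nt, A=4 T=7 G=0 C=6): longest run = 2 ✓; GC 6/17 = 35.3%, outside 44.0–59.1% ✗ — fails.
P3 (19 nt, A=4 T=3 G=3 C=9): longest run = 3 ✓; GC 12/19 = 63.2%, outside 44.0–59.1% ✗ — fails.
P4 (18 nt, A=6 T=2 G=4 C=6): longest run = 3 ✓; GC 10/18 = 55.6% ✓ — passes.
P5 (20 nt, A=9 T=5 G=3 C=3): longest run = 2 ✓; GC 6/20 = 30.0%, outside 44.0–59.1% ✗ — fails.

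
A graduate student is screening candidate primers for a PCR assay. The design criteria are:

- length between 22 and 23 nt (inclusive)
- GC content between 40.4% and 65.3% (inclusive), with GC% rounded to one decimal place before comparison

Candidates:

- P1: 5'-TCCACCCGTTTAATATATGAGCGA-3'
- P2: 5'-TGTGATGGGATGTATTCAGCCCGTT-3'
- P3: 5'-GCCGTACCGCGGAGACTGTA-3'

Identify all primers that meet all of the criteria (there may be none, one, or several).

P1 (24 nt, A=7 T=7 G=4 C=6): length 24, outside 22–23 ✗; GC 10/24 = 41.7% ✓ — fails.
P2 (25 nt, A=4 T=9 G=8 C=4): length 25, outside 22–23 ✗; GC 12/25 = 48.0% ✓ — fails.
P3 (20 nt, A=4 T=3 G=7 C=6): length 20, outside 22–23 ✗; GC 13/20 = 65.0% ✓ — fails.

None of the candidates satisfy all criteria.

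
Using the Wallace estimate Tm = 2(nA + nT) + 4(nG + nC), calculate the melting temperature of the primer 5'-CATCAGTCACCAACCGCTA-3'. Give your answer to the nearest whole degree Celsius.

Base counts: A=6, T=3, G=2, C=8 (length 19).
Tm = 2·(6+3) + 4·(2+8) = 2·9 + 4·10 = 18 + 40 = 58°C.

58°C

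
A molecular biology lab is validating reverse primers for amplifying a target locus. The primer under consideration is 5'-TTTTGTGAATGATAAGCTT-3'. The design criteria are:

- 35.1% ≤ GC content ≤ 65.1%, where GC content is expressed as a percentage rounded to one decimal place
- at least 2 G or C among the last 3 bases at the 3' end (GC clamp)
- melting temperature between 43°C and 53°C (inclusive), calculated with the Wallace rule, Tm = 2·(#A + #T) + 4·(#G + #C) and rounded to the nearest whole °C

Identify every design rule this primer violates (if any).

Fails: GC content, GC clamp.

Base counts: A=5, T=9, G=4, C=1 (length 19).
GC content: GC 5/19 = 26.3%, outside 35.1–65.1% ✗
GC clamp: 3' end CTT has 1 G/C, need ≥2 ✗
Tm: Tm = 2·14 + 4·5 = 48°C ✓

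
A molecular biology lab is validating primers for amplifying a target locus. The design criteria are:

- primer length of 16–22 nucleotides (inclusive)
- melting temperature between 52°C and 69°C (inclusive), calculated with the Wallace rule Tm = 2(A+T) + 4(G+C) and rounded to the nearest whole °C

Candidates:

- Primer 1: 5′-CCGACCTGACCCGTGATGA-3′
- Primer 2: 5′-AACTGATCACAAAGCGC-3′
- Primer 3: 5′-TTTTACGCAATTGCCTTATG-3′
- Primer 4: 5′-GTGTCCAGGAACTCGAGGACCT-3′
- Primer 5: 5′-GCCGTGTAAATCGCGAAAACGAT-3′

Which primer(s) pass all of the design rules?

Primer 1 and Primer 3.

Primer 1 (19 nt, A=4 T=3 G=5 C=7): length 19 ✓; Tm = 2·7 + 4·12 = 62°C ✓ — passes.
Primer 2 (17 nt, A=7 T=2 G=3 C=5): length 17 ✓; Tm = 2·9 + 4·8 = 50°C, outside 52–69°C ✗ — fails.
Primer 3 (20 nt, A=4 T=9 G=3 C=4): length 20 ✓; Tm = 2·13 + 4·7 = 54°C ✓ — passes.
Primer 4 (22 nt, A=5 T=4 G=7 C=6): length 22 ✓; Tm = 2·9 + 4·13 = 70°C, outside 52–69°C ✗ — fails.
Primer 5 (23 nt, A=8 T=4 G=6 C=5): length 23, outside 16–22 ✗; Tm = 2·12 + 4·11 = 68°C ✓ — fails.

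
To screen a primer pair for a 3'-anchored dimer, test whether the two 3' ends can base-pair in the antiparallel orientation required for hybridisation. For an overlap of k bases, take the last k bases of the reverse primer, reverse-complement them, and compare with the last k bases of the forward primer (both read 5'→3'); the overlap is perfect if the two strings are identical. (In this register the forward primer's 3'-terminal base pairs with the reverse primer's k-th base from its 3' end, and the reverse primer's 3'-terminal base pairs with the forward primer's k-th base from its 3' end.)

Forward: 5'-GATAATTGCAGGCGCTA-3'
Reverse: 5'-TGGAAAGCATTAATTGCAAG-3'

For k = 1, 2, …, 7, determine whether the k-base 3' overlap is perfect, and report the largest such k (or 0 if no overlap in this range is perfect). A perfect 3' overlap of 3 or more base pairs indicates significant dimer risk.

Longest perfect overlap: 0 complementary base pairs; below the dimer-risk threshold (threshold 3).

Last 7 bases (5'→3') — forward …GGCGCTA, reverse …TTGCAAG.
Reverse complement of the reverse primer's last 7 bases: CTTGCAA; its first k bases are the reverse complement of the reverse primer's last k bases, so a perfect k-base overlap needs the forward primer's last k bases to equal them.
Comparing (forward last k vs required): k=1: A vs C ✗; k=2: TA vs CT ✗; k=3: CTA vs CTT ✗; k=4: GCTA vs CTTG ✗; k=5: CGCTA vs CTTGC ✗; k=6: GCGCTA vs CTTGCA ✗; k=7: GGCGCTA vs CTTGCAA ✗.
No overlap length from 1 to 7 is perfect, so the longest perfect 3' overlap is 0.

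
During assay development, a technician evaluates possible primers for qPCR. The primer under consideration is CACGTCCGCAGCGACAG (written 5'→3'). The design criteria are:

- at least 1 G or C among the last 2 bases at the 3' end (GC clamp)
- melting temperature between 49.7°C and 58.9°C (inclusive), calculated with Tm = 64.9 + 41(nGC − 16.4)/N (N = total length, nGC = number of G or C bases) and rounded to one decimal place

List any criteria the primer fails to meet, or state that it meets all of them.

Base counts: A=4, T=1, G=5, C=7 (length 17).
GC clamp: 3' end AG has 1 G/C ✓
Tm: Tm = 64.9 + 41·(12 − 16.4)/17 = 54.3°C ✓

Meets all criteria.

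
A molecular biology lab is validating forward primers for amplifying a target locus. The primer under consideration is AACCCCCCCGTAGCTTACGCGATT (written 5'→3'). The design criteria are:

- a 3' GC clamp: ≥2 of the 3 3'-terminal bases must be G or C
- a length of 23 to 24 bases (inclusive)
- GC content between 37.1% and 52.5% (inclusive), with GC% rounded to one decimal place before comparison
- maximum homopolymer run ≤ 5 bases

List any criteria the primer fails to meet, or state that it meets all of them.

Fails: GC clamp, GC content, homopolymer run.

Base counts: A=5, T=5, G=4, C=10 (length 24).
GC clamp: 3' end ATT has 0 G/C, need ≥2 ✗
length: length 24 ✓
GC content: GC 14/24 = 58.3%, outside 37.1–52.5% ✗
homopolymer run: longest run = 7, exceeds 5 ✗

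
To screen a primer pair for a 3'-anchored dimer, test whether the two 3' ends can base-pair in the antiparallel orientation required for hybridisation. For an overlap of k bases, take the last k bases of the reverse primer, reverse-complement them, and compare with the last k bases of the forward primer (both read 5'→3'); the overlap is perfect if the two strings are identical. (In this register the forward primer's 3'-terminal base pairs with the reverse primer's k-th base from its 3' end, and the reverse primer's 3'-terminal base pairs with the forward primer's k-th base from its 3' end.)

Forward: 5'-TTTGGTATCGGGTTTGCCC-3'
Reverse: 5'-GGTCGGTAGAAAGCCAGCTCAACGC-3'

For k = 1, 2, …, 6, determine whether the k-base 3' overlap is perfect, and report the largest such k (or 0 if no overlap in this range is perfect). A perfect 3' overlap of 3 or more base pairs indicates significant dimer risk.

Longest perfect overlap: 0 complementary base pairs; below the dimer-risk threshold (threshold 3).

Last 6 bases (5'→3') — forward …TTGCCC, reverse …CAACGC.
Reverse complement of the reverse primer's last 6 bases: GCGTTG; its first k bases are the reverse complement of the reverse primer's last k bases, so a perfect k-base overlap needs the forward primer's last k bases to equal them.
Comparing (forward last k vs required): k=1: C vs G ✗; k=2: CC vs GC ✗; k=3: CCC vs GCG ✗; k=4: GCCC vs GCGT ✗; k=5: TGCCC vs GCGTT ✗; k=6: TTGCCC vs GCGTTG ✗.
No overlap length from 1 to 6 is perfect, so the longest perfect 3' overlap is 0.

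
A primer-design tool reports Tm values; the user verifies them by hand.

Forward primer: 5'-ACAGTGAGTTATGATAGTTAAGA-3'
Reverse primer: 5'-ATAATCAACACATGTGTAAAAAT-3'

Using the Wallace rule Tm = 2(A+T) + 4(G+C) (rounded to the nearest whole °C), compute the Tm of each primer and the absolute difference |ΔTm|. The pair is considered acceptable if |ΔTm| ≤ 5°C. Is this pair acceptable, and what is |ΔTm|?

|ΔTm| = 4°C; the pair is acceptable.

Forward: A=9 T=7 G=6 C=1 → Tm = 2·16 + 4·7 = 60°C.
Reverse: A=12 T=6 G=2 C=3 → Tm = 2·18 + 4·5 = 56°C.
|ΔTm| = |60 − 56| = 4°C, ≤ 5°C.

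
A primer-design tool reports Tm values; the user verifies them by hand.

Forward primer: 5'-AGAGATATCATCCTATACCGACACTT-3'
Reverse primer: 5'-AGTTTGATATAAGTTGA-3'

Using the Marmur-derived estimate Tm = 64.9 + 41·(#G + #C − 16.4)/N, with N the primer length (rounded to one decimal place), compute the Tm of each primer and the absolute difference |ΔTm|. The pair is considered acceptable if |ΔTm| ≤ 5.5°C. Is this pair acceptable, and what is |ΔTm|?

Forward: G+C = 10, N = 26 → Tm = 64.9 + 41·(10 − 16.4)/26 = 54.8°C.
Reverse: G+C = 4, N = 17 → Tm = 64.9 + 41·(4 − 16.4)/17 = 35.0°C.
|ΔTm| = |54.8 − 35.0| = 19.8°C, > 5.5°C.

|ΔTm| = 19.8°C; the pair is not acceptable.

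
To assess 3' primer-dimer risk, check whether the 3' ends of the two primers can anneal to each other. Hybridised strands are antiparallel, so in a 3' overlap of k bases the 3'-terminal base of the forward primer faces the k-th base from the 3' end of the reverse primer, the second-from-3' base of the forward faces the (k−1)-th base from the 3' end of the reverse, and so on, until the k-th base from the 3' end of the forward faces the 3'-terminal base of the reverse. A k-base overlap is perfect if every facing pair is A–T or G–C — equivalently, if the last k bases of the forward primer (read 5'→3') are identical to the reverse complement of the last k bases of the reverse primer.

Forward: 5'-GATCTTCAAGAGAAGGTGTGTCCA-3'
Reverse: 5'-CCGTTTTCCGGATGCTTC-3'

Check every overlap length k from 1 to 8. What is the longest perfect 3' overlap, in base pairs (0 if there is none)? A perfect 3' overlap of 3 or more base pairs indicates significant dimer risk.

Longest perfect overlap: 0 complementary base pairs; below the dimer-risk threshold (threshold 3).

Last 8 bases (5'→3') — forward …TGTGTCCA, reverse …GATGCTTC.
Reverse complement of the reverse primer's last 8 bases: GAAGCATC; its first k bases are the reverse complement of the reverse primer's last k bases, so a perfect k-base overlap needs the forward primer's last k bases to equal them.
Comparing (forward last k vs required): k=1: A vs G ✗; k=2: CA vs GA ✗; k=3: CCA vs GAA ✗; k=4: TCCA vs GAAG ✗; k=5: GTCCA vs GAAGC ✗; k=6: TGTCCA vs GAAGCA ✗; k=7: GTGTCCA vs GAAGCAT ✗; k=8: TGTGTCCA vs GAAGCATC ✗.
No overlap length from 1 to 8 is perfect, so the longest perfect 3' overlap is 0.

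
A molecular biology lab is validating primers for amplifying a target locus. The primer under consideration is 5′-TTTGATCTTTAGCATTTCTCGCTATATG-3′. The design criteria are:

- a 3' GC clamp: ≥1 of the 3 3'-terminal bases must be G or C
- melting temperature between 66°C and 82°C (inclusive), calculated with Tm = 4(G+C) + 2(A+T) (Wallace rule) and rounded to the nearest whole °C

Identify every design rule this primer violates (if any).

Meets all criteria.

Base counts: A=5, T=14, G=4, C=5 (length 28).
GC clamp: 3' end ATG has 1 G/C ✓
Tm: Tm = 2·19 + 4·9 = 74°C ✓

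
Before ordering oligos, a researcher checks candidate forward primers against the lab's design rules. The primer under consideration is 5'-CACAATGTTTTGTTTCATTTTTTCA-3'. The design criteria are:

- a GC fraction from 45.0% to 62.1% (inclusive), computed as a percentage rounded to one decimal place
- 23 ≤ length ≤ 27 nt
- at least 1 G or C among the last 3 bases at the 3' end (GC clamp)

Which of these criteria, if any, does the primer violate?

Fails: GC content.

Base counts: A=5, T=14, G=2, C=4 (length 25).
GC content: GC 6/25 = 24.0%, outside 45.0–62.1% ✗
length: length 25 ✓
GC clamp: 3' end TCA has 1 G/C ✓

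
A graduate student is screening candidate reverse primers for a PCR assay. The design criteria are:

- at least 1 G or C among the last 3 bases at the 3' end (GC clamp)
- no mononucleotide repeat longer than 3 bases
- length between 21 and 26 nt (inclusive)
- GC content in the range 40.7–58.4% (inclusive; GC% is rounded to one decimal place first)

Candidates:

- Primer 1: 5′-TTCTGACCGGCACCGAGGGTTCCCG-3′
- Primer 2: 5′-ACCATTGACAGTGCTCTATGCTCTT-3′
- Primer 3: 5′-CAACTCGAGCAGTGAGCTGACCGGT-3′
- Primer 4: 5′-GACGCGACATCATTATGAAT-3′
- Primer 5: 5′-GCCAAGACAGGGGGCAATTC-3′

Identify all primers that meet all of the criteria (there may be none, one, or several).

Primer 2 only.

Primer 1 (25 nt, A=3 T=5 G=8 C=9): 3' end CCG has 3 G/C ✓; longest run = 3 ✓; length 25 ✓; GC 17/25 = 68.0%, outside 40.7–58.4% ✗ — fails.
Primer 2 (25 nt, A=5 T=9 G=4 C=7): 3' end CTT has 1 G/C ✓; longest run = 2 ✓; length 25 ✓; GC 11/25 = 44.0% ✓ — passes.
Primer 3 (25 nt, A=6 T=4 G=8 C=7): 3' end GGT has 2 G/C ✓; longest run = 2 ✓; length 25 ✓; GC 15/25 = 60.0%, outside 40.7–58.4% ✗ — fails.
Primer 4 (20 nt, A=7 T=5 G=4 C=4): 3' end AAT has 0 G/C, need ≥1 ✗; longest run = 2 ✓; length 20, outside 21–26 ✗; GC 8/20 = 40.0%, outside 40.7–58.4% ✗ — fails.
Primer 5 (20 nt, A=6 T=2 G=7 C=5): 3' end TTC has 1 G/C ✓; longest run = 5, exceeds 3 ✗; length 20, outside 21–26 ✗; GC 12/20 = 60.0%, outside 40.7–58.4% ✗ — fails.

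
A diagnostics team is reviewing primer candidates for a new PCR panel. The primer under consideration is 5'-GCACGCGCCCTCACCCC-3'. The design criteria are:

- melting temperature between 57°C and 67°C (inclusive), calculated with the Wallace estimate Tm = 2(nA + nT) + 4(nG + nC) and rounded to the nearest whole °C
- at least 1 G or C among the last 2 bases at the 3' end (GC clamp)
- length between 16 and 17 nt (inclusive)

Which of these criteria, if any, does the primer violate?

Meets all criteria.

Base counts: A=2, T=1, G=3, C=11 (length 17).
Tm: Tm = 2·3 + 4·14 = 62°C ✓
GC clamp: 3' end CC has 2 G/C ✓
length: length 17 ✓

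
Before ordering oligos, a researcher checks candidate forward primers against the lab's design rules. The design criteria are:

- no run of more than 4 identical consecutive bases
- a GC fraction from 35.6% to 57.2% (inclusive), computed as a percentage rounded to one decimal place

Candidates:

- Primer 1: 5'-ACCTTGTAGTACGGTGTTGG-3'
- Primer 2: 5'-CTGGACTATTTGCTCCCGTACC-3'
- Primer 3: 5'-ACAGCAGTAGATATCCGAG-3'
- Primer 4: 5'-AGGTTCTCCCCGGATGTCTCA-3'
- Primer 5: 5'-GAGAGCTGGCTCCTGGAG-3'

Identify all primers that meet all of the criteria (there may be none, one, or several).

Primer 1, Primer 2, Primer 3 and Primer 4.

Primer 1 (20 nt, A=3 T=7 G=7 C=3): longest run = 2 ✓; GC 10/20 = 50.0% ✓ — passes.
Primer 2 (22 nt, A=3 T=7 G=4 C=8): longest run = 3 ✓; GC 12/22 = 54.5% ✓ — passes.
Primer 3 (19 nt, A=7 T=3 G=5 C=4): longest run = 2 ✓; GC 9/19 = 47.4% ✓ — passes.
Primer 4 (21 nt, A=3 T=6 G=5 C=7): longest run = 4 ✓; GC 12/21 = 57.1% ✓ — passes.
Primer 5 (18 nt, A=3 T=3 G=8 C=4): longest run = 2 ✓; GC 12/18 = 66.7%, outside 35.6–57.2% ✗ — fails.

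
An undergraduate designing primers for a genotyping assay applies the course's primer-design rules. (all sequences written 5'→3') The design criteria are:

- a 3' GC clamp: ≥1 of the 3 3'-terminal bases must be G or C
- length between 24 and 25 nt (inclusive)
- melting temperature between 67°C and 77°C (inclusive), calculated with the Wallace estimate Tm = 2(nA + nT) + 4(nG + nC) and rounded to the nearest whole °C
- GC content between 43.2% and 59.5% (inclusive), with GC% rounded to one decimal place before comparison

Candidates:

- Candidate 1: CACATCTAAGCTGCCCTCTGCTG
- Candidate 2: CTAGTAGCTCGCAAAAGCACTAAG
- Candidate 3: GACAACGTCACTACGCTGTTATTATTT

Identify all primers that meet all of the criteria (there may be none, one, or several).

Candidate 2 only.

Candidate 1 (23 nt, A=4 T=6 G=4 C=9): 3' end CTG has 2 G/C ✓; length 23, outside 24–25 ✗; Tm = 2·10 + 4·13 = 72°C ✓; GC 13/23 = 56.5% ✓ — fails.
Candidate 2 (24 nt, A=9 T=4 G=5 C=6): 3' end AAG has 1 G/C ✓; length 24 ✓; Tm = 2·13 + 4·11 = 70°C ✓; GC 11/24 = 45.8% ✓ — passes.
Candidate 3 (27 nt, A=7 T=10 G=4 C=6): 3' end TTT has 0 G/C, need ≥1 ✗; length 27, outside 24–25 ✗; Tm = 2·17 + 4·10 = 74°C ✓; GC 10/27 = 37.0%, outside 43.2–59.5% ✗ — fails.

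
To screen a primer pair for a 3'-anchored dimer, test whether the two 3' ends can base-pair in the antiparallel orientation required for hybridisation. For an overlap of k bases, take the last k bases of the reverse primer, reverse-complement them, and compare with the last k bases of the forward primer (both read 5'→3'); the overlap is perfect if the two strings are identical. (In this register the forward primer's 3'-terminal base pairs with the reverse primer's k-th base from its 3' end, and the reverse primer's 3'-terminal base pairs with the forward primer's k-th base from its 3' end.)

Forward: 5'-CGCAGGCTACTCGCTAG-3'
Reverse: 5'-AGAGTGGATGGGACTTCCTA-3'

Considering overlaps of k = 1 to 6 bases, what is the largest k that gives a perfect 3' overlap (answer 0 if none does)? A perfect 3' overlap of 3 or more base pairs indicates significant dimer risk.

Last 6 bases (5'→3') — forward …CGCTAG, reverse …TTCCTA.
Reverse complement of the reverse primer's last 6 bases: TAGGAA; its first k bases are the reverse complement of the reverse primer's last k bases, so a perfect k-base overlap needs the forward primer's last k bases to equal them.
Comparing (forward last k vs required): k=1: G vs T ✗; k=2: AG vs TA ✗; k=3: TAG vs TAG ✓; k=4: CTAG vs TAGG ✗; k=5: GCTAG vs TAGGA ✗; k=6: CGCTAG vs TAGGAA ✗.
Only k = 3 is perfect, so the longest perfect 3' overlap is 3.

Longest perfect overlap: 3 complementary base pairs; significant dimer risk (threshold 3).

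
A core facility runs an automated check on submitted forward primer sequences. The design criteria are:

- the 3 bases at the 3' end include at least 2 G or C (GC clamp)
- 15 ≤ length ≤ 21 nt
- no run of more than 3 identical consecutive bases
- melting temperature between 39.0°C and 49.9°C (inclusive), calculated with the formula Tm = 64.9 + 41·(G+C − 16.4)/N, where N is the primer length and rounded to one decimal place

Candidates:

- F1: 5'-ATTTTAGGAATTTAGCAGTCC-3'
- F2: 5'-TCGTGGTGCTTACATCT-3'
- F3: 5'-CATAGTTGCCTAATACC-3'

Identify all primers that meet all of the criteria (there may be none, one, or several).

F3 only.

F1 (21 nt, A=6 T=8 G=4 C=3): 3' end TCC has 2 G/C ✓; length 21 ✓; longest run = 4, exceeds 3 ✗; Tm = 64.9 + 41·(7 − 16.4)/21 = 46.5°C ✓ — fails.
F2 (17 nt, A=2 T=7 G=4 C=4): 3' end TCT has 1 G/C, need ≥2 ✗; length 17 ✓; longest run = 2 ✓; Tm = 64.9 + 41·(8 − 16.4)/17 = 44.6°C ✓ — fails.
F3 (17 nt, A=5 T=5 G=2 C=5): 3' end ACC has 2 G/C ✓; length 17 ✓; longest run = 2 ✓; Tm = 64.9 + 41·(7 − 16.4)/17 = 42.2°C ✓ — passes.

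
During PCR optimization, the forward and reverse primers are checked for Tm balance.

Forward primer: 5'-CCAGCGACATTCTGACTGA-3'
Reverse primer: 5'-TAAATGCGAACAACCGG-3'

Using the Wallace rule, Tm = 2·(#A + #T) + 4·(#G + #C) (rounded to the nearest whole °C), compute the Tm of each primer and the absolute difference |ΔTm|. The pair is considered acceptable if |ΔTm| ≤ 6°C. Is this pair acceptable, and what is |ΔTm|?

Forward: A=5 T=4 G=4 C=6 → Tm = 2·9 + 4·10 = 58°C.
Reverse: A=7 T=2 G=4 C=4 → Tm = 2·9 + 4·8 = 50°C.
|ΔTm| = |58 − 50| = 8°C, > 6°C.

|ΔTm| = 8°C; the pair is not acceptable.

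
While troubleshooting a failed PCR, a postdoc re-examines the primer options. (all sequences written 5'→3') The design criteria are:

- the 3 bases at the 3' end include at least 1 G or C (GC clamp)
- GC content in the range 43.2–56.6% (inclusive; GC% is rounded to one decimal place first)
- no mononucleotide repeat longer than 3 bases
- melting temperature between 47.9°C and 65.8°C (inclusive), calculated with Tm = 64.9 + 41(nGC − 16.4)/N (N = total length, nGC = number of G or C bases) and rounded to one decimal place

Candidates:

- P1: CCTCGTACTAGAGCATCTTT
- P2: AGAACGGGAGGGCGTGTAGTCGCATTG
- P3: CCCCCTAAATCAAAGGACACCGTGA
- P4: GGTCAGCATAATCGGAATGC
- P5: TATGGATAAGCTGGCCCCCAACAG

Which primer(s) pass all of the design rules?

P1 (20 nt, A=4 T=7 G=3 C=6): 3' end TTT has 0 G/C, need ≥1 ✗; GC 9/20 = 45.0% ✓; longest run = 3 ✓; Tm = 64.9 + 41·(9 − 16.4)/20 = 49.7°C ✓ — fails.
P2 (27 nt, A=6 T=5 G=12 C=4): 3' end TTG has 1 G/C ✓; GC 16/27 = 59.3%, outside 43.2–56.6% ✗; longest run = 3 ✓; Tm = 64.9 + 41·(16 − 16.4)/27 = 64.3°C ✓ — fails.
P3 (25 nt, A=9 T=3 G=4 C=9): 3' end TGA has 1 G/C ✓; GC 13/25 = 52.0% ✓; longest run = 5, exceeds 3 ✗; Tm = 64.9 + 41·(13 − 16.4)/25 = 59.3°C ✓ — fails.
P4 (20 nt, A=6 T=4 G=6 C=4): 3' end TGC has 2 G/C ✓; GC 10/20 = 50.0% ✓; longest run = 2 ✓; Tm = 64.9 + 41·(10 − 16.4)/20 = 51.8°C ✓ — passes.
P5 (24 nt, A=7 T=4 G=6 C=7): 3' end CAG has 2 G/C ✓; GC 13/24 = 54.2% ✓; longest run = 5, exceeds 3 ✗; Tm = 64.9 + 41·(13 − 16.4)/24 = 59.1°C ✓ — fails.

P4 only.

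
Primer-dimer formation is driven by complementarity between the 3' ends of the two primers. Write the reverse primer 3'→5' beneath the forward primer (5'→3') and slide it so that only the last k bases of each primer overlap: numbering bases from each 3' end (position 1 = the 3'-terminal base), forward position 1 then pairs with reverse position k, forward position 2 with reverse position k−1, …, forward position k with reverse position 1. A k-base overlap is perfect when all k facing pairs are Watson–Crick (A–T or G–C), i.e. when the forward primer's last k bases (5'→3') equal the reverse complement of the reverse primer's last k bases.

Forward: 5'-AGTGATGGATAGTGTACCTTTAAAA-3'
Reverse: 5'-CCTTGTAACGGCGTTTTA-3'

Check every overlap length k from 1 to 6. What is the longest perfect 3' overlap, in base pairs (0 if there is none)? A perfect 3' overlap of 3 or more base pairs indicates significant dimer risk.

Last 6 bases (5'→3') — forward …TTAAAA, reverse …GTTTTA.
Reverse complement of the reverse primer's last 6 bases: TAAAAC; its first k bases are the reverse complement of the reverse primer's last k bases, so a perfect k-base overlap needs the forward primer's last k bases to equal them.
Comparing (forward last k vs required): k=1: A vs T ✗; k=2: AA vs TA ✗; k=3: AAA vs TAA ✗; k=4: AAAA vs TAAA ✗; k=5: TAAAA vs TAAAA ✓; k=6: TTAAAA vs TAAAAC ✗.
Only k = 5 is perfect, so the longest perfect 3' overlap is 5.

Longest perfect overlap: 5 complementary base pairs; significant dimer risk (threshold 3).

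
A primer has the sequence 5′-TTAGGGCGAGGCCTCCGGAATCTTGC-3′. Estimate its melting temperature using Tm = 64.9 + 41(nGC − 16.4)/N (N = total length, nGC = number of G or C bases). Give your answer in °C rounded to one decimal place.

64.3°C

Base counts: A=4, T=6, G=9, C=7; G+C = 16, N = 26.
Tm = 64.9 + 41·(16 − 16.4)/26 = 64.9 + -16.40/26 = 64.3°C.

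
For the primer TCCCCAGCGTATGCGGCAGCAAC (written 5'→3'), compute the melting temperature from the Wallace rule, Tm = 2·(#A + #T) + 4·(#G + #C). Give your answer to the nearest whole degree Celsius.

76°C

Base counts: A=5, T=3, G=6, C=9 (length 23).
Tm = 2·(5+3) + 4·(6+9) = 2·8 + 4·15 = 16 + 60 = 76°C.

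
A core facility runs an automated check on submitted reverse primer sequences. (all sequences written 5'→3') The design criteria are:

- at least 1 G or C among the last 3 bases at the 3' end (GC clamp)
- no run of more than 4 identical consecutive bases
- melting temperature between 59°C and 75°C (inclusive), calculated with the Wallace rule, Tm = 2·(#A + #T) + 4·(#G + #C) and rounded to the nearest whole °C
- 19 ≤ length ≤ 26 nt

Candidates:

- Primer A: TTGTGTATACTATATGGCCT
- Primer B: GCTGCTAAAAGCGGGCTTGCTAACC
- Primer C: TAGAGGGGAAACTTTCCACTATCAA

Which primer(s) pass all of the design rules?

Primer A (20 nt, A=4 T=9 G=4 C=3): 3' end CCT has 2 G/C ✓; longest run = 2 ✓; Tm = 2·13 + 4·7 = 54°C, outside 59–75°C ✗; length 20 ✓ — fails.
Primer B (25 nt, A=6 T=5 G=7 C=7): 3' end ACC has 2 G/C ✓; longest run = 4 ✓; Tm = 2·11 + 4·14 = 78°C, outside 59–75°C ✗; length 25 ✓ — fails.
Primer C (25 nt, A=9 T=6 G=5 C=5): 3' end CAA has 1 G/C ✓; longest run = 4 ✓; Tm = 2·15 + 4·10 = 70°C ✓; length 25 ✓ — passes.

Primer C only.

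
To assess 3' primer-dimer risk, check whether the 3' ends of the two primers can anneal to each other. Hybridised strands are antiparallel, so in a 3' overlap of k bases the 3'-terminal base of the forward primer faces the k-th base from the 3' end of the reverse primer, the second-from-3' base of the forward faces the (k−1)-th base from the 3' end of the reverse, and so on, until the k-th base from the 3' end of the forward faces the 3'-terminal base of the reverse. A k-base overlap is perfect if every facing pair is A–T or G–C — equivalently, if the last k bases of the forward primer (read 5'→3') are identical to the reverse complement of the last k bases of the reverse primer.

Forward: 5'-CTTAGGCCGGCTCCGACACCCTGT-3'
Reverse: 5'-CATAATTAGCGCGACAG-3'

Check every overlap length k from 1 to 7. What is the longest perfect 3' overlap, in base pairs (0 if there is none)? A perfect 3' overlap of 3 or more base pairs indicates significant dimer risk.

Last 7 bases (5'→3') — forward …ACCCTGT, reverse …GCGACAG.
Reverse complement of the reverse primer's last 7 bases: CTGTCGC; its first k bases are the reverse complement of the reverse primer's last k bases, so a perfect k-base overlap needs the forward primer's last k bases to equal them.
Comparing (forward last k vs required): k=1: T vs C ✗; k=2: GT vs CT ✗; k=3: TGT vs CTG ✗; k=4: CTGT vs CTGT ✓; k=5: CCTGT vs CTGTC ✗; k=6: CCCTGT vs CTGTCG ✗; k=7: ACCCTGT vs CTGTCGC ✗.
Only k = 4 is perfect, so the longest perfect 3' overlap is 4.

Longest perfect overlap: 4 complementary base pairs; significant dimer risk (threshold 3).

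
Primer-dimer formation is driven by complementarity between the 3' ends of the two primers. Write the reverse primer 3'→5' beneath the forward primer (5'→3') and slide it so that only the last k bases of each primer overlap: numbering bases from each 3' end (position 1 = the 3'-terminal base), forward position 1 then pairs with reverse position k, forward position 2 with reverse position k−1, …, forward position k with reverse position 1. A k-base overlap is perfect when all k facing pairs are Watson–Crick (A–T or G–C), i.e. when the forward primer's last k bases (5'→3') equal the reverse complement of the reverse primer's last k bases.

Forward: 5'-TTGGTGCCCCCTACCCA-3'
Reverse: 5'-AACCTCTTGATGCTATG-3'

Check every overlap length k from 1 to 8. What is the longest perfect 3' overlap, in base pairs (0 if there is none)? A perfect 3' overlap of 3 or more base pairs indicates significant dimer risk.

Longest perfect overlap: 2 complementary base pairs; below the dimer-risk threshold (threshold 3).

Last 8 bases (5'→3') — forward …CCTACCCA, reverse …ATGCTATG.
Reverse complement of the reverse primer's last 8 bases: CATAGCAT; its first k bases are the reverse complement of the reverse primer's last k bases, so a perfect k-base overlap needs the forward primer's last k bases to equal them.
Comparing (forward last k vs required): k=1: A vs C ✗; k=2: CA vs CA ✓; k=3: CCA vs CAT ✗; k=4: CCCA vs CATA ✗; k=5: ACCCA vs CATAG ✗; k=6: TACCCA vs CATAGC ✗; k=7: CTACCCA vs CATAGCA ✗; k=8: CCTACCCA vs CATAGCAT ✗.
Only k = 2 is perfect, so the longest perfect 3' overlap is 2.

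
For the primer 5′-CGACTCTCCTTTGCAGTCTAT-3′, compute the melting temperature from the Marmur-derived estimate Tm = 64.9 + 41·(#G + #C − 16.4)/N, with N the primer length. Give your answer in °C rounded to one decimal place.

Base counts: A=3, T=8, G=3, C=7; G+C = 10, N = 21.
Tm = 64.9 + 41·(10 − 16.4)/21 = 64.9 + -262.40/21 = 52.4°C.

52.4°C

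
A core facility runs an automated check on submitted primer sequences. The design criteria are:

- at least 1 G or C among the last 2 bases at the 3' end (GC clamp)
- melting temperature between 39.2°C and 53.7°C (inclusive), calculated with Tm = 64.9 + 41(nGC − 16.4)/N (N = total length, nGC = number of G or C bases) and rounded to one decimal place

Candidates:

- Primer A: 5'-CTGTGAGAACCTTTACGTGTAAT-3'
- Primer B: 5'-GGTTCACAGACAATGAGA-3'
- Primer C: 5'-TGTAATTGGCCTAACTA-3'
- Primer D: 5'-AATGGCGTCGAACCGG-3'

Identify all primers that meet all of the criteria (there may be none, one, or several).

Primer B and Primer D.

Primer A (23 nt, A=6 T=8 G=5 C=4): 3' end AT has 0 G/C, need ≥1 ✗; Tm = 64.9 + 41·(9 − 16.4)/23 = 51.7°C ✓ — fails.
Primer B (18 nt, A=7 T=3 G=5 C=3): 3' end GA has 1 G/C ✓; Tm = 64.9 + 41·(8 − 16.4)/18 = 45.8°C ✓ — passes.
Primer C (17 nt, A=5 T=6 G=3 C=3): 3' end TA has 0 G/C, need ≥1 ✗; Tm = 64.9 + 41·(6 − 16.4)/17 = 39.8°C ✓ — fails.
Primer D (16 nt, A=4 T=2 G=6 C=4): 3' end GG has 2 G/C ✓; Tm = 64.9 + 41·(10 − 16.4)/16 = 48.5°C ✓ — passes.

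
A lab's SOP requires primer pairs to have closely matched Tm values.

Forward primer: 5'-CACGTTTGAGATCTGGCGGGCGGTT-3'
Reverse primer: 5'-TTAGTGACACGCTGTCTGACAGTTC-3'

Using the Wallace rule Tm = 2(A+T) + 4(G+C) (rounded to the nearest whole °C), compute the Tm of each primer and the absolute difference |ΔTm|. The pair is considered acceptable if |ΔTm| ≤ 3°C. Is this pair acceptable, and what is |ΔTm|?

Forward: A=3 T=7 G=10 C=5 → Tm = 2·10 + 4·15 = 80°C.
Reverse: A=5 T=8 G=6 C=6 → Tm = 2·13 + 4·12 = 74°C.
|ΔTm| = |80 − 74| = 6°C, > 3°C.

|ΔTm| = 6°C; the pair is not acceptable.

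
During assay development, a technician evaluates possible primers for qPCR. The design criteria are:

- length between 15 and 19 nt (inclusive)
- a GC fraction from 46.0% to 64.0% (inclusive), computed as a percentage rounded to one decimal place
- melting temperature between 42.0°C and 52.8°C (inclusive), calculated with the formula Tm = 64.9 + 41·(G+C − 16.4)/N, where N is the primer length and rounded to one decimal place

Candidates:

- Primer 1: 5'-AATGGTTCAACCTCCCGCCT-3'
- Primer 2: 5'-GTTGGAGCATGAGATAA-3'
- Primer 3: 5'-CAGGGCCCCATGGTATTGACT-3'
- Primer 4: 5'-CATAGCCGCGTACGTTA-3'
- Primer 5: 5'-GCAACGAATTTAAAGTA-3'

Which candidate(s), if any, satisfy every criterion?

Primer 1 (20 nt, A=4 T=5 G=3 C=8): length 20, outside 15–19 ✗; GC 11/20 = 55.0% ✓; Tm = 64.9 + 41·(11 − 16.4)/20 = 53.8°C, outside 42.0–52.8°C ✗ — fails.
Primer 2 (17 nt, A=6 T=4 G=6 C=1): length 17 ✓; GC 7/17 = 41.2%, outside 46.0–64.0% ✗; Tm = 64.9 + 41·(7 − 16.4)/17 = 42.2°C ✓ — fails.
Primer 3 (21 nt, A=4 T=5 G=6 C=6): length 21, outside 15–19 ✗; GC 12/21 = 57.1% ✓; Tm = 64.9 + 41·(12 − 16.4)/21 = 56.3°C, outside 42.0–52.8°C ✗ — fails.
Primer 4 (17 nt, A=4 T=4 G=4 C=5): length 17 ✓; GC 9/17 = 52.9% ✓; Tm = 64.9 + 41·(9 − 16.4)/17 = 47.1°C ✓ — passes.
Primer 5 (17 nt, A=8 T=4 G=3 C=2): length 17 ✓; GC 5/17 = 29.4%, outside 46.0–64.0% ✗; Tm = 64.9 + 41·(5 − 16.4)/17 = 37.4°C, outside 42.0–52.8°C ✗ — fails.

Primer 4 only.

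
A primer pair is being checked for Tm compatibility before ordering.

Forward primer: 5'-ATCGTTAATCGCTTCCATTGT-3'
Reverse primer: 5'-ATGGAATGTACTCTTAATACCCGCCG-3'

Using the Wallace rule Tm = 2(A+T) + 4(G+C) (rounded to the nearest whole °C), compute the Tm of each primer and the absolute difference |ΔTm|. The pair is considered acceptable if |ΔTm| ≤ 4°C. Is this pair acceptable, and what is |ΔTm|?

Forward: A=4 T=9 G=3 C=5 → Tm = 2·13 + 4·8 = 58°C.
Reverse: A=7 T=7 G=5 C=7 → Tm = 2·14 + 4·12 = 76°C.
|ΔTm| = |58 − 76| = 18°C, > 4°C.

|ΔTm| = 18°C; the pair is not acceptable.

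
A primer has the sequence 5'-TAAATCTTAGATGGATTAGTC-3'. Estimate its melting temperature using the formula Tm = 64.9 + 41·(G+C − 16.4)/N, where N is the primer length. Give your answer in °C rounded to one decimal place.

Base counts: A=7, T=8, G=4, C=2; G+C = 6, N = 21.
Tm = 64.9 + 41·(6 − 16.4)/21 = 64.9 + -426.40/21 = 44.6°C.

44.6°C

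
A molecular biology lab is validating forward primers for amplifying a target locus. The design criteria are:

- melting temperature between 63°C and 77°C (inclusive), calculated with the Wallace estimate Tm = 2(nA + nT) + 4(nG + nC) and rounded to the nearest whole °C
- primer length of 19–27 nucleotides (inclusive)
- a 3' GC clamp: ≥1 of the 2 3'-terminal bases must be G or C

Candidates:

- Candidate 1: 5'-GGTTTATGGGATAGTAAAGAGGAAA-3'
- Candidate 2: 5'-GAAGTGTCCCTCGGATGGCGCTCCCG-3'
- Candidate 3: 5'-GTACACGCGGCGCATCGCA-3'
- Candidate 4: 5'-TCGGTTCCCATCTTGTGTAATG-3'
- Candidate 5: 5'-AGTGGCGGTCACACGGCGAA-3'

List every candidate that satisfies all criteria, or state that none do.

Candidate 1 (25 nt, A=10 T=6 G=9 C=0): Tm = 2·16 + 4·9 = 68°C ✓; length 25 ✓; 3' end AA has 0 G/C, need ≥1 ✗ — fails.
Candidate 2 (26 nt, A=3 T=5 G=9 C=9): Tm = 2·8 + 4·18 = 88°C, outside 63–77°C ✗; length 26 ✓; 3' end CG has 2 G/C ✓ — fails.
Candidate 3 (19 nt, A=4 T=2 G=6 C=7): Tm = 2·6 + 4·13 = 64°C ✓; length 19 ✓; 3' end CA has 1 G/C ✓ — passes.
Candidate 4 (22 nt, A=3 T=9 G=5 C=5): Tm = 2·12 + 4·10 = 64°C ✓; length 22 ✓; 3' end TG has 1 G/C ✓ — passes.
Candidate 5 (20 nt, A=5 T=2 G=8 C=5): Tm = 2·7 + 4·13 = 66°C ✓; length 20 ✓; 3' end AA has 0 G/C, need ≥1 ✗ — fails.

Candidate 3 and Candidate 4.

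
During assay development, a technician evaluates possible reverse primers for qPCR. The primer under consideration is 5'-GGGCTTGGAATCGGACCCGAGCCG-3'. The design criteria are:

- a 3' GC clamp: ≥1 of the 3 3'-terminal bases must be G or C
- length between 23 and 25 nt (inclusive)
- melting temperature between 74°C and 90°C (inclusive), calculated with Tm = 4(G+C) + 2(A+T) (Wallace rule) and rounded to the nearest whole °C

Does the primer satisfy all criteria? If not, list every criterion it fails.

Meets all criteria.

Base counts: A=4, T=3, G=10, C=7 (length 24).
GC clamp: 3' end CCG has 3 G/C ✓
length: length 24 ✓
Tm: Tm = 2·7 + 4·17 = 82°C ✓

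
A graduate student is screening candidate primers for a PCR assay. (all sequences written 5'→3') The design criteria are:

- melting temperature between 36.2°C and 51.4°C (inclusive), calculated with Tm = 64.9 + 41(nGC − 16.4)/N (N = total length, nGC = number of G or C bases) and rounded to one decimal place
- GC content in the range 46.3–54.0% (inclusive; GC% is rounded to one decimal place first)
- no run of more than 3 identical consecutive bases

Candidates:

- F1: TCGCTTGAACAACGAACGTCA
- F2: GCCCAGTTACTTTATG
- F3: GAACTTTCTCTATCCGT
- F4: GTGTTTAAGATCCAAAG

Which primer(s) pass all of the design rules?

None of the candidates satisfy all criteria.

F1 (21 nt, A=7 T=4 G=4 C=6): Tm = 64.9 + 41·(10 − 16.4)/21 = 52.4°C, outside 36.2–51.4°C ✗; GC 10/21 = 47.6% ✓; longest run = 2 ✓ — fails.
F2 (16 nt, A=3 T=6 G=3 C=4): Tm = 64.9 + 41·(7 − 16.4)/16 = 40.8°C ✓; GC 7/16 = 43.8%, outside 46.3–54.0% ✗; longest run = 3 ✓ — fails.
F3 (17 nt, A=3 T=7 G=2 C=5): Tm = 64.9 + 41·(7 − 16.4)/17 = 42.2°C ✓; GC 7/17 = 41.2%, outside 46.3–54.0% ✗; longest run = 3 ✓ — fails.
F4 (17 nt, A=6 T=5 G=4 C=2): Tm = 64.9 + 41·(6 − 16.4)/17 = 39.8°C ✓; GC 6/17 = 35.3%, outside 46.3–54.0% ✗; longest run = 3 ✓ — fails.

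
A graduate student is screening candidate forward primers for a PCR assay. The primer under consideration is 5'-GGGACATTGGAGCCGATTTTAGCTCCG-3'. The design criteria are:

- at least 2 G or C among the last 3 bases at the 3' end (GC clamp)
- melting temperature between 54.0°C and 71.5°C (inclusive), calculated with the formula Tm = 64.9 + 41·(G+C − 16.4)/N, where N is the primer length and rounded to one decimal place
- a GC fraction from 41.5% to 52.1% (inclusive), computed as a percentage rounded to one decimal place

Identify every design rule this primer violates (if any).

Base counts: A=5, T=7, G=9, C=6 (length 27).
GC clamp: 3' end CCG has 3 G/C ✓
Tm: Tm = 64.9 + 41·(15 − 16.4)/27 = 62.8°C ✓
GC content: GC 15/27 = 55.6%, outside 41.5–52.1% ✗

Fails: GC content.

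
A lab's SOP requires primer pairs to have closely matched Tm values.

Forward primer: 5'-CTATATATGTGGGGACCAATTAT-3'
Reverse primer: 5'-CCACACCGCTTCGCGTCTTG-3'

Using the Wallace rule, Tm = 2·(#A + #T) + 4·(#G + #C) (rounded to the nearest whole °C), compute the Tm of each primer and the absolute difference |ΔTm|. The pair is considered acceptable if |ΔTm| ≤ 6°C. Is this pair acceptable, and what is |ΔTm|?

|ΔTm| = 4°C; the pair is acceptable.

Forward: A=7 T=8 G=5 C=3 → Tm = 2·15 + 4·8 = 62°C.
Reverse: A=2 T=5 G=4 C=9 → Tm = 2·7 + 4·13 = 66°C.
|ΔTm| = |62 − 66| = 4°C, ≤ 6°C.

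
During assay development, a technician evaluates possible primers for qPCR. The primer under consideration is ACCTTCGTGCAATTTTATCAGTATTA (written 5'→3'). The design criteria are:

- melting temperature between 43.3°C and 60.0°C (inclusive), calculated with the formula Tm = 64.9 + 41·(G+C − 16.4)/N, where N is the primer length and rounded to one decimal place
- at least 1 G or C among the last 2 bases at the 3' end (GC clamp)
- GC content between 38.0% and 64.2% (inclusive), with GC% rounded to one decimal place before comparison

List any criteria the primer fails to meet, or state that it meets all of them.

Base counts: A=7, T=11, G=3, C=5 (length 26).
Tm: Tm = 64.9 + 41·(8 − 16.4)/26 = 51.7°C ✓
GC clamp: 3' end TA has 0 G/C, need ≥1 ✗
GC content: GC 8/26 = 30.8%, outside 38.0–64.2% ✗

Fails: GC clamp, GC content.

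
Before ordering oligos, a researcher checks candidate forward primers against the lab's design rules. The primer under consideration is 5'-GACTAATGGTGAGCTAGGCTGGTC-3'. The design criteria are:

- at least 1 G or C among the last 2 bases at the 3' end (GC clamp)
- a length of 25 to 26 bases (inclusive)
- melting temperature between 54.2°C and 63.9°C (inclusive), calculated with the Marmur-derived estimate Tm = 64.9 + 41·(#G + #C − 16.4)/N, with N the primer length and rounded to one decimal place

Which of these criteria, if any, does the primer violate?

Base counts: A=5, T=6, G=9, C=4 (length 24).
GC clamp: 3' end TC has 1 G/C ✓
length: length 24, outside 25–26 ✗
Tm: Tm = 64.9 + 41·(13 − 16.4)/24 = 59.1°C ✓

Fails: length.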